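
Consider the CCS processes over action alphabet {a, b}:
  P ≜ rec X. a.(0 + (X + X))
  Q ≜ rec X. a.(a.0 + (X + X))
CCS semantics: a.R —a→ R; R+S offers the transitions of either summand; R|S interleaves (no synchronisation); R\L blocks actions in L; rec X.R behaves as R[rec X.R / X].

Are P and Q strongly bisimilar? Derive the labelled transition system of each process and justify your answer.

P ≁ Q

LTS(P): 2 reachable states
  m0 = rec X. a.(0 + (X + X)) ⊢ -a-> m1
  m1 = 0 + ((rec X. a.(0 + (X + X))) + (rec X. a.(0 + (X + X)))) ⊢ -a-> m1
LTS(Q): 3 reachable states
  n0 = rec X. a.(a.0 + (X + X)) ⊢ -a-> n1
  n1 = a.0 + ((rec X. a.(a.0 + (X + X))) + (rec X. a.(a.0 + (X + X)))) ⊢ -a-> n1, -a-> n2
  n2 = 0 ⊢ ∅
Bisimilarity quotient blocks:
  B0 = {m0, m1}
  B1 = {n0}
  B2 = {n1}
  B3 = {n2}
m0 ∈ B0, n0 ∈ B1 → different blocks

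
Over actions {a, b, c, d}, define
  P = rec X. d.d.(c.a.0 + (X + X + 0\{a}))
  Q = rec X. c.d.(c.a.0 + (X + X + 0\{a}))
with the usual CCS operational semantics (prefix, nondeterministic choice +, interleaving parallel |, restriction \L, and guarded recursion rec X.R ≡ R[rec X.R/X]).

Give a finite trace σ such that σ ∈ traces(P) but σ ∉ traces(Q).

Reachable graph of P (5 states):
  s0 = rec X. d.d.(c.a.0 + (X + X + 0\{a})) → -d-> s1
  s1 = d.(c.a.0 + ((rec X. d.d.(c.a.0 + (X + X + 0\{a}))) + (rec X. d.d.(c.a.0 + (X + X + 0\{a}))) + 0\{a})) → -d-> s2
  s2 = c.a.0 + ((rec X. d.d.(c.a.0 + (X + X + 0\{a}))) + (rec X. d.d.(c.a.0 + (X + X + 0\{a}))) + 0\{a}) → -c-> s3, -d-> s1
  s3 = a.0 → -a-> s4
  s4 = 0 → ∅
Reachable graph of Q (5 states):
  t0 = rec X. c.d.(c.a.0 + (X + X + 0\{a})) → -c-> t1
  t1 = d.(c.a.0 + ((rec X. c.d.(c.a.0 + (X + X + 0\{a}))) + (rec X. c.d.(c.a.0 + (X + X + 0\{a}))) + 0\{a})) → -d-> t2
  t2 = c.a.0 + ((rec X. c.d.(c.a.0 + (X + X + 0\{a}))) + (rec X. c.d.(c.a.0 + (X + X + 0\{a}))) + 0\{a}) → -c-> t1, -c-> t3
  t3 = a.0 → -a-> t4
  t4 = 0 → ∅
Run σ = ⟨d⟩ on P: start {s0}
  [1] d ⇒ {s1}
  P completes σ.
Run σ = ⟨d⟩ on Q: start {t0}
  [1] d ⇒ ∅  — Q cannot continue

d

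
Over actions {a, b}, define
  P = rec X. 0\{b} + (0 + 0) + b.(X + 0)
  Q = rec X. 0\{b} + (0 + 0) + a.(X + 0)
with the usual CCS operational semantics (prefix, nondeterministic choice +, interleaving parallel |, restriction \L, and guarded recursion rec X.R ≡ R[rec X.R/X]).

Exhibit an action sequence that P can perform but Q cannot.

b

LTS(P): 2 reachable states
  s0 = rec X. 0\{b} + (0 + 0) + b.(X + 0) has moves -b-> s1
  s1 = (rec X. 0\{b} + (0 + 0) + b.(X + 0)) + 0 has moves -b-> s1
LTS(Q): 2 reachable states
  t0 = rec X. 0\{b} + (0 + 0) + a.(X + 0) has moves -a-> t1
  t1 = (rec X. 0\{b} + (0 + 0) + a.(X + 0)) + 0 has moves -a-> t1
Trace ⟨b⟩ through P, begin at {s0}:
  after b @ step 1: {s1}
  P completes σ.
Trace ⟨b⟩ through Q, begin at {t0}:
  after b @ step 1: ∅ (Q stuck)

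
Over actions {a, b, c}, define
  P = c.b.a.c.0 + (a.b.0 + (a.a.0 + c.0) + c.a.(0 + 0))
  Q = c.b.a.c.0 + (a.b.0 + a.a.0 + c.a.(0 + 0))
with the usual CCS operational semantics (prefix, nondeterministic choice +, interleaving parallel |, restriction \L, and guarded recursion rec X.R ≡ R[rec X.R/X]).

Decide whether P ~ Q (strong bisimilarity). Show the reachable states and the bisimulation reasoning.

LTS(P): 9 reachable states
  s0 = c.b.a.c.0 + (a.b.0 + (a.a.0 + c.0) + c.a.(0 + 0)) | --a--▸ s1, --a--▸ s2, --c--▸ s3, --c--▸ s4, --c--▸ s5
  s1 = a.0 | --a--▸ s3
  s2 = b.0 | --b--▸ s3
  s3 = 0 | ∅
  s4 = a.(0 + 0) | --a--▸ s6
  s5 = b.a.c.0 | --b--▸ s7
  s6 = 0 + 0 | ∅
  s7 = a.c.0 | --a--▸ s8
  s8 = c.0 | --c--▸ s3
LTS(Q): 9 reachable states
  t0 = c.b.a.c.0 + (a.b.0 + a.a.0 + c.a.(0 + 0)) | --a--▸ t1, --a--▸ t2, --c--▸ t3, --c--▸ t4
  t1 = a.0 | --a--▸ t5
  t2 = b.0 | --b--▸ t5
  t3 = a.(0 + 0) | --a--▸ t6
  t4 = b.a.c.0 | --b--▸ t7
  t5 = 0 | ∅
  t6 = 0 + 0 | ∅
  t7 = a.c.0 | --a--▸ t8
  t8 = c.0 | --c--▸ t5
Coarsest stable partition (strong bisimilarity classes):
  B0 = {s0}
  B1 = {s3, s6, t5, t6}
  B2 = {s1, s4, t1, t3}
  B3 = {s2, t2}
  B4 = {s5, t4}
  B5 = {s7, t7}
  B6 = {s8, t8}
  B7 = {t0}
s0 ∈ B0, t0 ∈ B7 → different blocks

NO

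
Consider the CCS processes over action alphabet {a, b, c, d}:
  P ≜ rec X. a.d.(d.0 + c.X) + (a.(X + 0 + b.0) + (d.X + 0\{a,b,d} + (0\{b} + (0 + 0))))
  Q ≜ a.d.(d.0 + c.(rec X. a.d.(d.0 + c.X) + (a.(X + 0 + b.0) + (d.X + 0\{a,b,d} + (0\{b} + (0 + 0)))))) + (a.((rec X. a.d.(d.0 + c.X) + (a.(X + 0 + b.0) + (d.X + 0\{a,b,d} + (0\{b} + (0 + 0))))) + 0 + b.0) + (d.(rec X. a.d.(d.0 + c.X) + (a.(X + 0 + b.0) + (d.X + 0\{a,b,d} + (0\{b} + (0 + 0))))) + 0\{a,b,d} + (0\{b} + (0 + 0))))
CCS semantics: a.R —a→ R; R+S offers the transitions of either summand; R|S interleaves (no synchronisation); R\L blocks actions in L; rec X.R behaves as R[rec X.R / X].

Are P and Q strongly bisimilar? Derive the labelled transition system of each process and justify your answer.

P's transition system — 5 states:
  s0 = rec X. a.d.(d.0 + c.X) + (a.(X + 0 + b.0) + (d.X + 0\{a,b,d} + (0\{b} + (0 + 0)))) | -a-> s1, -a-> s2, -d-> s0
  s1 = (rec X. a.d.(d.0 + c.X) + (a.(X + 0 + b.0) + (d.X + 0\{a,b,d} + (0\{b} + (0 + 0))))) + 0 + b.0 | -a-> s1, -a-> s2, -b-> s3, -d-> s0
  s2 = d.(d.0 + c.(rec X. a.d.(d.0 + c.X) + (a.(X + 0 + b.0) + (d.X + 0\{a,b,d} + (0\{b} + (0 + 0)))))) | -d-> s4
  s3 = 0 | stopped
  s4 = d.0 + c.(rec X. a.d.(d.0 + c.X) + (a.(X + 0 + b.0) + (d.X + 0\{a,b,d} + (0\{b} + (0 + 0))))) | -c-> s0, -d-> s3
Q's transition system — 6 states:
  t0 = a.d.(d.0 + c.(rec X. a.d.(d.0 + c.X) + (a.(X + 0 + b.0) + (d.X + 0\{a,b,d} + (0\{b} + (0 + 0)))))) + (a.((rec X. a.d.(d.0 + c.X) + (a.(X + 0 + b.0) + (d.X + 0\{a,b,d} + (0\{b} + (0 + 0))))) + 0 + b.0) + (d.(rec X. a.d.(d.0 + c.X) + (a.(X + 0 + b.0) + (d.X + 0\{a,b,d} + (0\{b} + (0 + 0))))) + 0\{a,b,d} + (0\{b} + (0 + 0)))) | -a-> t1, -a-> t2, -d-> t3
  t1 = (rec X. a.d.(d.0 + c.X) + (a.(X + 0 + b.0) + (d.X + 0\{a,b,d} + (0\{b} + (0 + 0))))) + 0 + b.0 | -a-> t1, -a-> t2, -b-> t4, -d-> t3
  t2 = d.(d.0 + c.(rec X. a.d.(d.0 + c.X) + (a.(X + 0 + b.0) + (d.X + 0\{a,b,d} + (0\{b} + (0 + 0)))))) | -d-> t5
  t3 = rec X. a.d.(d.0 + c.X) + (a.(X + 0 + b.0) + (d.X + 0\{a,b,d} + (0\{b} + (0 + 0)))) | -a-> t1, -a-> t2, -d-> t3
  t4 = 0 | stopped
  t5 = d.0 + c.(rec X. a.d.(d.0 + c.X) + (a.(X + 0 + b.0) + (d.X + 0\{a,b,d} + (0\{b} + (0 + 0))))) | -c-> t3, -d-> t4
Partition-refinement fixed point:
  B0 = {s0, t0, t3}
  B1 = {s1, t1}
  B2 = {s3, t4}
  B3 = {s2, t2}
  B4 = {s4, t5}
s0 ∈ B0, t0 ∈ B0 → same block

YES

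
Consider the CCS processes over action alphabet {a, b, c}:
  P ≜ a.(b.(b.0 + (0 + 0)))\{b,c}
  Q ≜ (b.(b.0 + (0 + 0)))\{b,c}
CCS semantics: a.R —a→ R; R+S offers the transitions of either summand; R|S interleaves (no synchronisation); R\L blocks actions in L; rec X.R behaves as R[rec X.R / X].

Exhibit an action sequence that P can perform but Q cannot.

P's transition system — 2 states:
  m0 = a.(b.(b.0 + (0 + 0)))\{b,c} | -a-> m1
  m1 = (b.(b.0 + (0 + 0)))\{b,c} | deadlocked
Q's transition system — 1 states:
  n0 = (b.(b.0 + (0 + 0)))\{b,c} | deadlocked
Executing a from P (initial set {m0}):
  step 1 (a): {m1}
  P completes σ.
Executing a from Q (initial set {n0}):
  step 1 (a): ∅  — Q cannot continue

a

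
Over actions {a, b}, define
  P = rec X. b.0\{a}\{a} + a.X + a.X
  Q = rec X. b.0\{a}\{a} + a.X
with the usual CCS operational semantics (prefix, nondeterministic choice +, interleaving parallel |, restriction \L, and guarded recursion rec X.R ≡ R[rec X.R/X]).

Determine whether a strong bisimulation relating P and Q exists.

LTS(P): 2 reachable states
  m0 = rec X. b.0\{a}\{a} + a.X + a.X has moves =a=> m0, =b=> m1
  m1 = 0\{a}\{a} has moves deadlocked
LTS(Q): 2 reachable states
  n0 = rec X. b.0\{a}\{a} + a.X has moves =a=> n0, =b=> n1
  n1 = 0\{a}\{a} has moves deadlocked
Bisimilarity quotient blocks:
  B0 = {m0, n0}
  B1 = {m1, n1}
m0 ∈ B0, n0 ∈ B0 → same block

bisimilar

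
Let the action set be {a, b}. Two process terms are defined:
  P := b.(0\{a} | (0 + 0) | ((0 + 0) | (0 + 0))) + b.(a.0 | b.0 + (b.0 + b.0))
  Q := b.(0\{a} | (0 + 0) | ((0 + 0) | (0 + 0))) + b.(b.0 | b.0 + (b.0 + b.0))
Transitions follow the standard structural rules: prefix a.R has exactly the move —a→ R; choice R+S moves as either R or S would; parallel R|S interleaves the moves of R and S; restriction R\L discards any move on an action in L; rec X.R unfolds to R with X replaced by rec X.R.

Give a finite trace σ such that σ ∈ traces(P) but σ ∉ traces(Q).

Reachable graph of P (7 states):
  s0 = b.(0\{a} | (0 + 0) | ((0 + 0) | (0 + 0))) + b.(a.0 | b.0 + (b.0 + b.0)) :: --b--▸ s1, --b--▸ s2
  s1 = 0\{a} | (0 + 0) | ((0 + 0) | (0 + 0)) :: stopped
  s2 = a.0 | b.0 + (b.0 + b.0) :: --a--▸ s3, --b--▸ s4, --b--▸ s5
  s3 = 0 | b.0 :: --b--▸ s6
  s4 = 0 :: stopped
  s5 = a.0 | 0 :: --a--▸ s6
  s6 = 0 | 0 :: stopped
Reachable graph of Q (7 states):
  t0 = b.(0\{a} | (0 + 0) | ((0 + 0) | (0 + 0))) + b.(b.0 | b.0 + (b.0 + b.0)) :: --b--▸ t1, --b--▸ t2
  t1 = 0\{a} | (0 + 0) | ((0 + 0) | (0 + 0)) :: stopped
  t2 = b.0 | b.0 + (b.0 + b.0) :: --b--▸ t3, --b--▸ t4, --b--▸ t5
  t3 = 0 :: stopped
  t4 = 0 | b.0 :: --b--▸ t6
  t5 = b.0 | 0 :: --b--▸ t6
  t6 = 0 | 0 :: stopped
Trace ⟨ba⟩ through P, begin at {s0}:
  step 1 (b): {s1, s2}
  step 2 (a): {s3}
  P completes σ.
Trace ⟨ba⟩ through Q, begin at {t0}:
  step 1 (b): {t1, t2}
  step 2 (a): no successor for Q

ba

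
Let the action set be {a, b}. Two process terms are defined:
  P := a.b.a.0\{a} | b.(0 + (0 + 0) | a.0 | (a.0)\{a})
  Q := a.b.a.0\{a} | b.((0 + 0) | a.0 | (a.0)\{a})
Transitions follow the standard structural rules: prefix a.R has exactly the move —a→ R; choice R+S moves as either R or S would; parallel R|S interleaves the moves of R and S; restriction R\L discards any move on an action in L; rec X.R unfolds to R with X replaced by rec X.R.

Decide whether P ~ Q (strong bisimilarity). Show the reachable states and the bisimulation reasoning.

P ~ Q

LTS(P): 12 reachable states
  p0 = a.b.a.0\{a} | b.(0 + (0 + 0) | a.0 | (a.0)\{a}) has moves -a-> p1, -b-> p2
  p1 = b.a.0\{a} | b.(0 + (0 + 0) | a.0 | (a.0)\{a}) has moves -b-> p3, -b-> p4
  p2 = a.b.a.0\{a} | (0 + (0 + 0) | a.0 | (a.0)\{a}) has moves -a-> p4, -a-> p5
  p3 = a.0\{a} | b.(0 + (0 + 0) | a.0 | (a.0)\{a}) has moves -a-> p6, -b-> p7
  p4 = b.a.0\{a} | (0 + (0 + 0) | a.0 | (a.0)\{a}) has moves -a-> p8, -b-> p7
  p5 = a.b.a.0\{a} | ((0 + 0) | 0 | (a.0)\{a}) has moves -a-> p8
  p6 = 0\{a} | b.(0 + (0 + 0) | a.0 | (a.0)\{a}) has moves -b-> p9
  p7 = a.0\{a} | (0 + (0 + 0) | a.0 | (a.0)\{a}) has moves -a-> p10, -a-> p9
  p8 = b.a.0\{a} | ((0 + 0) | 0 | (a.0)\{a}) has moves -b-> p10
  p9 = 0\{a} | (0 + (0 + 0) | a.0 | (a.0)\{a}) has moves -a-> p11
  p10 = a.0\{a} | ((0 + 0) | 0 | (a.0)\{a}) has moves -a-> p11
  p11 = 0\{a} | ((0 + 0) | 0 | (a.0)\{a}) has moves (no moves)
LTS(Q): 12 reachable states
  q0 = a.b.a.0\{a} | b.((0 + 0) | a.0 | (a.0)\{a}) has moves -a-> q1, -b-> q2
  q1 = b.a.0\{a} | b.((0 + 0) | a.0 | (a.0)\{a}) has moves -b-> q3, -b-> q4
  q2 = a.b.a.0\{a} | ((0 + 0) | a.0 | (a.0)\{a}) has moves -a-> q4, -a-> q5
  q3 = a.0\{a} | b.((0 + 0) | a.0 | (a.0)\{a}) has moves -a-> q6, -b-> q7
  q4 = b.a.0\{a} | ((0 + 0) | a.0 | (a.0)\{a}) has moves -a-> q8, -b-> q7
  q5 = a.b.a.0\{a} | ((0 + 0) | 0 | (a.0)\{a}) has moves -a-> q8
  q6 = 0\{a} | b.((0 + 0) | a.0 | (a.0)\{a}) has moves -b-> q9
  q7 = a.0\{a} | ((0 + 0) | a.0 | (a.0)\{a}) has moves -a-> q10, -a-> q9
  q8 = b.a.0\{a} | ((0 + 0) | 0 | (a.0)\{a}) has moves -b-> q10
  q9 = 0\{a} | ((0 + 0) | a.0 | (a.0)\{a}) has moves -a-> q11
  q10 = a.0\{a} | ((0 + 0) | 0 | (a.0)\{a}) has moves -a-> q11
  q11 = 0\{a} | ((0 + 0) | 0 | (a.0)\{a}) has moves (no moves)
Partition-refinement fixed point:
  B0 = {p0, q0}
  B1 = {p1, q1}
  B2 = {p3, p4, q3, q4}
  B3 = {p6, p8, q6, q8}
  B4 = {p10, p9, q10, q9}
  B5 = {p11, q11}
  B6 = {p7, q7}
  B7 = {p2, q2}
  B8 = {p5, q5}
p0 ∈ B0, q0 ∈ B0 → same block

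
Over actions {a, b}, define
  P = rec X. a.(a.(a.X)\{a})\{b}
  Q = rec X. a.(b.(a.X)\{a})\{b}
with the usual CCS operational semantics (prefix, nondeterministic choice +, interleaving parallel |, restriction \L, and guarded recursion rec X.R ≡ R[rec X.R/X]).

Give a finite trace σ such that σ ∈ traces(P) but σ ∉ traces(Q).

aa

Reachable graph of P (3 states):
  p0 = rec X. a.(a.(a.X)\{a})\{b} → -a-> p1
  p1 = (a.(a.(rec X. a.(a.(a.X)\{a})\{b}))\{a})\{b} → -a-> p2
  p2 = (a.(rec X. a.(a.(a.X)\{a})\{b}))\{a}\{b} → ·
Reachable graph of Q (2 states):
  q0 = rec X. a.(b.(a.X)\{a})\{b} → -a-> q1
  q1 = (b.(a.(rec X. a.(b.(a.X)\{a})\{b}))\{a})\{b} → ·
Trace ⟨aa⟩ through P, begin at {p0}:
  [1] a ⇒ {p1}
  [2] a ⇒ {p2}
  — P admits the full trace.
Trace ⟨aa⟩ through Q, begin at {q0}:
  [1] a ⇒ {q1}
  [2] a ⇒ no successor for Q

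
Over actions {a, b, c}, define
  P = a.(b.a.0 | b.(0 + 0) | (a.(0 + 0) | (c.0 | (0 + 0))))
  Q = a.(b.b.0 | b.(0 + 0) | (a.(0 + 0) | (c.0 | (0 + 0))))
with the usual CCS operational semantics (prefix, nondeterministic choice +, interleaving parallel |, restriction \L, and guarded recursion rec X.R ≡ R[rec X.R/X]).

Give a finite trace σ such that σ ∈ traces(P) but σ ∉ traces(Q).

aaba

Reachable graph of P (25 states):
  m0 = a.(b.a.0 | b.(0 + 0) | (a.(0 + 0) | (c.0 | (0 + 0)))) has moves -a-> m1
  m1 = b.a.0 | b.(0 + 0) | (a.(0 + 0) | (c.0 | (0 + 0))) has moves -a-> m2, -b-> m3, -b-> m4, -c-> m5
  m2 = b.a.0 | b.(0 + 0) | ((0 + 0) | (c.0 | (0 + 0))) has moves -b-> m6, -b-> m7, -c-> m8
  m3 = a.0 | b.(0 + 0) | (a.(0 + 0) | (c.0 | (0 + 0))) has moves -a-> m6, -a-> m9, -b-> m10, -c-> m11
  m4 = b.a.0 | (0 + 0) | (a.(0 + 0) | (c.0 | (0 + 0))) has moves -a-> m7, -b-> m10, -c-> m12
  m5 = b.a.0 | b.(0 + 0) | (a.(0 + 0) | (0 | (0 + 0))) has moves -a-> m8, -b-> m11, -b-> m12
  m6 = a.0 | b.(0 + 0) | ((0 + 0) | (c.0 | (0 + 0))) has moves -a-> m13, -b-> m14, -c-> m15
  m7 = b.a.0 | (0 + 0) | ((0 + 0) | (c.0 | (0 + 0))) has moves -b-> m14, -c-> m16
  m8 = b.a.0 | b.(0 + 0) | ((0 + 0) | (0 | (0 + 0))) has moves -b-> m15, -b-> m16
  m9 = 0 | b.(0 + 0) | (a.(0 + 0) | (c.0 | (0 + 0))) has moves -a-> m13, -b-> m17, -c-> m18
  m10 = a.0 | (0 + 0) | (a.(0 + 0) | (c.0 | (0 + 0))) has moves -a-> m14, -a-> m17, -c-> m19
  m11 = a.0 | b.(0 + 0) | (a.(0 + 0) | (0 | (0 + 0))) has moves -a-> m15, -a-> m18, -b-> m19
  m12 = b.a.0 | (0 + 0) | (a.(0 + 0) | (0 | (0 + 0))) has moves -a-> m16, -b-> m19
  m13 = 0 | b.(0 + 0) | ((0 + 0) | (c.0 | (0 + 0))) has moves -b-> m20, -c-> m21
  m14 = a.0 | (0 + 0) | ((0 + 0) | (c.0 | (0 + 0))) has moves -a-> m20, -c-> m22
  m15 = a.0 | b.(0 + 0) | ((0 + 0) | (0 | (0 + 0))) has moves -a-> m21, -b-> m22
  m16 = b.a.0 | (0 + 0) | ((0 + 0) | (0 | (0 + 0))) has moves -b-> m22
  m17 = 0 | (0 + 0) | (a.(0 + 0) | (c.0 | (0 + 0))) has moves -a-> m20, -c-> m23
  m18 = 0 | b.(0 + 0) | (a.(0 + 0) | (0 | (0 + 0))) has moves -a-> m21, -b-> m23
  m19 = a.0 | (0 + 0) | (a.(0 + 0) | (0 | (0 + 0))) has moves -a-> m22, -a-> m23
  m20 = 0 | (0 + 0) | ((0 + 0) | (c.0 | (0 + 0))) has moves -c-> m24
  m21 = 0 | b.(0 + 0) | ((0 + 0) | (0 | (0 + 0))) has moves -b-> m24
  m22 = a.0 | (0 + 0) | ((0 + 0) | (0 | (0 + 0))) has moves -a-> m24
  m23 = 0 | (0 + 0) | (a.(0 + 0) | (0 | (0 + 0))) has moves -a-> m24
  m24 = 0 | (0 + 0) | ((0 + 0) | (0 | (0 + 0))) has moves ∅
Reachable graph of Q (25 states):
  n0 = a.(b.b.0 | b.(0 + 0) | (a.(0 + 0) | (c.0 | (0 + 0)))) has moves -a-> n1
  n1 = b.b.0 | b.(0 + 0) | (a.(0 + 0) | (c.0 | (0 + 0))) has moves -a-> n2, -b-> n3, -b-> n4, -c-> n5
  n2 = b.b.0 | b.(0 + 0) | ((0 + 0) | (c.0 | (0 + 0))) has moves -b-> n6, -b-> n7, -c-> n8
  n3 = b.0 | b.(0 + 0) | (a.(0 + 0) | (c.0 | (0 + 0))) has moves -a-> n6, -b-> n10, -b-> n9, -c-> n11
  n4 = b.b.0 | (0 + 0) | (a.(0 + 0) | (c.0 | (0 + 0))) has moves -a-> n7, -b-> n10, -c-> n12
  n5 = b.b.0 | b.(0 + 0) | (a.(0 + 0) | (0 | (0 + 0))) has moves -a-> n8, -b-> n11, -b-> n12
  n6 = b.0 | b.(0 + 0) | ((0 + 0) | (c.0 | (0 + 0))) has moves -b-> n13, -b-> n14, -c-> n15
  n7 = b.b.0 | (0 + 0) | ((0 + 0) | (c.0 | (0 + 0))) has moves -b-> n14, -c-> n16
  n8 = b.b.0 | b.(0 + 0) | ((0 + 0) | (0 | (0 + 0))) has moves -b-> n15, -b-> n16
  n9 = 0 | b.(0 + 0) | (a.(0 + 0) | (c.0 | (0 + 0))) has moves -a-> n13, -b-> n17, -c-> n18
  n10 = b.0 | (0 + 0) | (a.(0 + 0) | (c.0 | (0 + 0))) has moves -a-> n14, -b-> n17, -c-> n19
  n11 = b.0 | b.(0 + 0) | (a.(0 + 0) | (0 | (0 + 0))) has moves -a-> n15, -b-> n18, -b-> n19
  n12 = b.b.0 | (0 + 0) | (a.(0 + 0) | (0 | (0 + 0))) has moves -a-> n16, -b-> n19
  n13 = 0 | b.(0 + 0) | ((0 + 0) | (c.0 | (0 + 0))) has moves -b-> n20, -c-> n21
  n14 = b.0 | (0 + 0) | ((0 + 0) | (c.0 | (0 + 0))) has moves -b-> n20, -c-> n22
  n15 = b.0 | b.(0 + 0) | ((0 + 0) | (0 | (0 + 0))) has moves -b-> n21, -b-> n22
  n16 = b.b.0 | (0 + 0) | ((0 + 0) | (0 | (0 + 0))) has moves -b-> n22
  n17 = 0 | (0 + 0) | (a.(0 + 0) | (c.0 | (0 + 0))) has moves -a-> n20, -c-> n23
  n18 = 0 | b.(0 + 0) | (a.(0 + 0) | (0 | (0 + 0))) has moves -a-> n21, -b-> n23
  n19 = b.0 | (0 + 0) | (a.(0 + 0) | (0 | (0 + 0))) has moves -a-> n22, -b-> n23
  n20 = 0 | (0 + 0) | ((0 + 0) | (c.0 | (0 + 0))) has moves -c-> n24
  n21 = 0 | b.(0 + 0) | ((0 + 0) | (0 | (0 + 0))) has moves -b-> n24
  n22 = b.0 | (0 + 0) | ((0 + 0) | (0 | (0 + 0))) has moves -b-> n24
  n23 = 0 | (0 + 0) | (a.(0 + 0) | (0 | (0 + 0))) has moves -a-> n24
  n24 = 0 | (0 + 0) | ((0 + 0) | (0 | (0 + 0))) has moves ∅
Run σ = ⟨aaba⟩ on P: start {m0}
  step 1 (a): {m1}
  step 2 (a): {m2}
  step 3 (b): {m6, m7}
  step 4 (a): {m13}
  ✓ P
Run σ = ⟨aaba⟩ on Q: start {n0}
  step 1 (a): {n1}
  step 2 (a): {n2}
  step 3 (b): {n6, n7}
  step 4 (a): ∅  — Q cannot continue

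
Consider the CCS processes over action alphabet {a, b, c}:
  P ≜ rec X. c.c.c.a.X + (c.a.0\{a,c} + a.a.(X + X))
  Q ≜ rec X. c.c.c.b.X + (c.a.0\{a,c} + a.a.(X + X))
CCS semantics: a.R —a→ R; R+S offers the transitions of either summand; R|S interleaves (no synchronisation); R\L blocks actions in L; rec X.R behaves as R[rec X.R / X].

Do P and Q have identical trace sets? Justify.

Reachable graph of P (8 states):
  p0 = rec X. c.c.c.a.X + (c.a.0\{a,c} + a.a.(X + X)) → -a-> p1, -c-> p2, -c-> p3
  p1 = a.((rec X. c.c.c.a.X + (c.a.0\{a,c} + a.a.(X + X))) + (rec X. c.c.c.a.X + (c.a.0\{a,c} + a.a.(X + X)))) → -a-> p4
  p2 = a.0\{a,c} → -a-> p5
  p3 = c.c.a.(rec X. c.c.c.a.X + (c.a.0\{a,c} + a.a.(X + X))) → -c-> p6
  p4 = (rec X. c.c.c.a.X + (c.a.0\{a,c} + a.a.(X + X))) + (rec X. c.c.c.a.X + (c.a.0\{a,c} + a.a.(X + X))) → -a-> p1, -c-> p2, -c-> p3
  p5 = 0\{a,c} → ∅
  p6 = c.a.(rec X. c.c.c.a.X + (c.a.0\{a,c} + a.a.(X + X))) → -c-> p7
  p7 = a.(rec X. c.c.c.a.X + (c.a.0\{a,c} + a.a.(X + X))) → -a-> p0
Reachable graph of Q (8 states):
  q0 = rec X. c.c.c.b.X + (c.a.0\{a,c} + a.a.(X + X)) → -a-> q1, -c-> q2, -c-> q3
  q1 = a.((rec X. c.c.c.b.X + (c.a.0\{a,c} + a.a.(X + X))) + (rec X. c.c.c.b.X + (c.a.0\{a,c} + a.a.(X + X)))) → -a-> q4
  q2 = a.0\{a,c} → -a-> q5
  q3 = c.c.b.(rec X. c.c.c.b.X + (c.a.0\{a,c} + a.a.(X + X))) → -c-> q6
  q4 = (rec X. c.c.c.b.X + (c.a.0\{a,c} + a.a.(X + X))) + (rec X. c.c.c.b.X + (c.a.0\{a,c} + a.a.(X + X))) → -a-> q1, -c-> q2, -c-> q3
  q5 = 0\{a,c} → ∅
  q6 = c.b.(rec X. c.c.c.b.X + (c.a.0\{a,c} + a.a.(X + X))) → -c-> q7
  q7 = b.(rec X. c.c.c.b.X + (c.a.0\{a,c} + a.a.(X + X))) → -b-> q0
Executing ccca from P (initial set {p0}):
  after c @ step 1: {p2, p3}
  after c @ step 2: {p6}
  after c @ step 3: {p7}
  after a @ step 4: {p0}
  — P admits the full trace.
Executing ccca from Q (initial set {q0}):
  after c @ step 1: {q2, q3}
  after c @ step 2: {q6}
  after c @ step 3: {q7}
  after a @ step 4: ∅ (Q stuck)

traces(P) ≠ traces(Q) — witness ⟨ccca⟩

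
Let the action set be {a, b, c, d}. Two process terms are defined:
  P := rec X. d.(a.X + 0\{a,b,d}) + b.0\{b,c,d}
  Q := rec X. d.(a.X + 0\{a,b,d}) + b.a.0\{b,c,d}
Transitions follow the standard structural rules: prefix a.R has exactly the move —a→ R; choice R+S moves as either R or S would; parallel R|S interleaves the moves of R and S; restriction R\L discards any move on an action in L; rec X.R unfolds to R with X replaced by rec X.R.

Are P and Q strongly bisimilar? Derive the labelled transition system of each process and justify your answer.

not bisimilar

Reachable graph of P (3 states):
  u0 = rec X. d.(a.X + 0\{a,b,d}) + b.0\{b,c,d} has moves -b-> u1, -d-> u2
  u1 = 0\{b,c,d} has moves stopped
  u2 = a.(rec X. d.(a.X + 0\{a,b,d}) + b.0\{b,c,d}) + 0\{a,b,d} has moves -a-> u0
Reachable graph of Q (4 states):
  v0 = rec X. d.(a.X + 0\{a,b,d}) + b.a.0\{b,c,d} has moves -b-> v1, -d-> v2
  v1 = a.0\{b,c,d} has moves -a-> v3
  v2 = a.(rec X. d.(a.X + 0\{a,b,d}) + b.a.0\{b,c,d}) + 0\{a,b,d} has moves -a-> v0
  v3 = 0\{b,c,d} has moves stopped
Bisimilarity quotient blocks:
  B0 = {u0}
  B1 = {u1, v3}
  B2 = {u2}
  B3 = {v0}
  B4 = {v1}
  B5 = {v2}
u0 ∈ B0, v0 ∈ B3 → different blocks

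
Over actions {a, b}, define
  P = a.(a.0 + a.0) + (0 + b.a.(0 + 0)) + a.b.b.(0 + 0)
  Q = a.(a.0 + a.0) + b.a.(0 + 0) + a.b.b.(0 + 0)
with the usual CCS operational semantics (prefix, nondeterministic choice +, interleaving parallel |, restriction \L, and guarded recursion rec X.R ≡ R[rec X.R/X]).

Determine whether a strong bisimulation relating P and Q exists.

Reachable graph of P (7 states):
  s0 = a.(a.0 + a.0) + (0 + b.a.(0 + 0)) + a.b.b.(0 + 0) | -a-> s1, -a-> s2, -b-> s3
  s1 = a.0 + a.0 | -a-> s4
  s2 = b.b.(0 + 0) | -b-> s5
  s3 = a.(0 + 0) | -a-> s6
  s4 = 0 | ·
  s5 = b.(0 + 0) | -b-> s6
  s6 = 0 + 0 | ·
Reachable graph of Q (7 states):
  t0 = a.(a.0 + a.0) + b.a.(0 + 0) + a.b.b.(0 + 0) | -a-> t1, -a-> t2, -b-> t3
  t1 = a.0 + a.0 | -a-> t4
  t2 = b.b.(0 + 0) | -b-> t5
  t3 = a.(0 + 0) | -a-> t6
  t4 = 0 | ·
  t5 = b.(0 + 0) | -b-> t6
  t6 = 0 + 0 | ·
Bisimilarity quotient blocks:
  B0 = {s0, t0}
  B1 = {s1, s3, t1, t3}
  B2 = {s4, s6, t4, t6}
  B3 = {s2, t2}
  B4 = {s5, t5}
s0 ∈ B0, t0 ∈ B0 → same block

bisimilar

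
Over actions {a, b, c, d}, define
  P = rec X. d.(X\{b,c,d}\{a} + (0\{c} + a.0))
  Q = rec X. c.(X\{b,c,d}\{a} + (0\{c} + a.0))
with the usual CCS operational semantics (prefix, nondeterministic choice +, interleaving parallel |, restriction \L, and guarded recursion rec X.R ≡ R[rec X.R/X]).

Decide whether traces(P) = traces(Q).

LTS(P): 3 reachable states
  p0 = rec X. d.(X\{b,c,d}\{a} + (0\{c} + a.0)) ⊢ ··d··> p1
  p1 = (rec X. d.(X\{b,c,d}\{a} + (0\{c} + a.0)))\{b,c,d}\{a} + (0\{c} + a.0) ⊢ ··a··> p2
  p2 = 0 ⊢ ∅
LTS(Q): 3 reachable states
  q0 = rec X. c.(X\{b,c,d}\{a} + (0\{c} + a.0)) ⊢ ··c··> q1
  q1 = (rec X. c.(X\{b,c,d}\{a} + (0\{c} + a.0)))\{b,c,d}\{a} + (0\{c} + a.0) ⊢ ··a··> q2
  q2 = 0 ⊢ ∅
Executing d from P (initial set {p0}):
  after d @ step 1: {p1}
  P completes σ.
Executing d from Q (initial set {q0}):
  after d @ step 1: ∅  — Q cannot continue

NO — witness ⟨d⟩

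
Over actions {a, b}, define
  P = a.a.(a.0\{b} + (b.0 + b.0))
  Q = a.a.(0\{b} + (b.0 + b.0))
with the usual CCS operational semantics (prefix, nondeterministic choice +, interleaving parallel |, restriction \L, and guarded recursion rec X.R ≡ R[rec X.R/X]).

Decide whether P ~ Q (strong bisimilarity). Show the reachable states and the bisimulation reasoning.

Reachable graph of P (5 states):
  m0 = a.a.(a.0\{b} + (b.0 + b.0)) | ··a··> m1
  m1 = a.(a.0\{b} + (b.0 + b.0)) | ··a··> m2
  m2 = a.0\{b} + (b.0 + b.0) | ··a··> m3, ··b··> m4
  m3 = 0\{b} | ·
  m4 = 0 | ·
Reachable graph of Q (4 states):
  n0 = a.a.(0\{b} + (b.0 + b.0)) | ··a··> n1
  n1 = a.(0\{b} + (b.0 + b.0)) | ··a··> n2
  n2 = 0\{b} + (b.0 + b.0) | ··b··> n3
  n3 = 0 | ·
Partition-refinement fixed point:
  B0 = {m0}
  B1 = {m1}
  B2 = {m2}
  B3 = {m3, m4, n3}
  B4 = {n0}
  B5 = {n1}
  B6 = {n2}
m0 ∈ B0, n0 ∈ B4 → different blocks

NO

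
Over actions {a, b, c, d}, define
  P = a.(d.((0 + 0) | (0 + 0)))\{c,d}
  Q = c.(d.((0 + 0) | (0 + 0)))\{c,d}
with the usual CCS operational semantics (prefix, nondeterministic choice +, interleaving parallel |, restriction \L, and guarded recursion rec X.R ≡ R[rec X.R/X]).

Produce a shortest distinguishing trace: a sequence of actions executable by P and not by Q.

LTS(P): 2 reachable states
  p0 = a.(d.((0 + 0) | (0 + 0)))\{c,d} → =a=> p1
  p1 = (d.((0 + 0) | (0 + 0)))\{c,d} → ∅
LTS(Q): 2 reachable states
  q0 = c.(d.((0 + 0) | (0 + 0)))\{c,d} → =c=> q1
  q1 = (d.((0 + 0) | (0 + 0)))\{c,d} → ∅
Trace ⟨a⟩ through P, begin at {p0}:
  step 1 (a): {p1}
  P completes σ.
Trace ⟨a⟩ through Q, begin at {q0}:
  step 1 (a): ∅ (Q stuck)

a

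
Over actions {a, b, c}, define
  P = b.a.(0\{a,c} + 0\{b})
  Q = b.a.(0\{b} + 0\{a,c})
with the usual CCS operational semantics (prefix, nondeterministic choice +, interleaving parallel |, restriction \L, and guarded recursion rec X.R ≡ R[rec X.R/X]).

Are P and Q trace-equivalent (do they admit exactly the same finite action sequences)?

traces(P) = traces(Q)

Reachable graph of P (3 states):
  m0 = b.a.(0\{a,c} + 0\{b}) :: =b=> m1
  m1 = a.(0\{a,c} + 0\{b}) :: =a=> m2
  m2 = 0\{a,c} + 0\{b} :: ·
Reachable graph of Q (3 states):
  n0 = b.a.(0\{b} + 0\{a,c}) :: =b=> n1
  n1 = a.(0\{b} + 0\{a,c}) :: =a=> n2
  n2 = 0\{b} + 0\{a,c} :: ·
Coarsest stable partition (strong bisimilarity classes):
  B0 = {m0, n0}
  B1 = {m1, n1}
  B2 = {m2, n2}
m0 ∈ B0, n0 ∈ B0 → same block
Bisimilar ⇒ trace-equivalent.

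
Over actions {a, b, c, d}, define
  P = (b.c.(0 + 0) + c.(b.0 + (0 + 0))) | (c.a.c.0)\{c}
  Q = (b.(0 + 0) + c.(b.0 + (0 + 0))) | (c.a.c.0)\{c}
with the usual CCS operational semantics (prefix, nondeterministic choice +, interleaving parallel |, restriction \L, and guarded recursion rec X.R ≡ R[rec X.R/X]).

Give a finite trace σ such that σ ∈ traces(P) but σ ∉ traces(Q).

LTS(P): 5 reachable states
  s0 = (b.c.(0 + 0) + c.(b.0 + (0 + 0))) | (c.a.c.0)\{c} | -b-> s1, -c-> s2
  s1 = c.(0 + 0) | (c.a.c.0)\{c} | -c-> s3
  s2 = (b.0 + (0 + 0)) | (c.a.c.0)\{c} | -b-> s4
  s3 = (0 + 0) | (c.a.c.0)\{c} | stopped
  s4 = 0 | (c.a.c.0)\{c} | stopped
LTS(Q): 4 reachable states
  t0 = (b.(0 + 0) + c.(b.0 + (0 + 0))) | (c.a.c.0)\{c} | -b-> t1, -c-> t2
  t1 = (0 + 0) | (c.a.c.0)\{c} | stopped
  t2 = (b.0 + (0 + 0)) | (c.a.c.0)\{c} | -b-> t3
  t3 = 0 | (c.a.c.0)\{c} | stopped
Executing bc from P (initial set {s0}):
  [1] b ⇒ {s1}
  [2] c ⇒ {s3}
  — P admits the full trace.
Executing bc from Q (initial set {t0}):
  [1] b ⇒ {t1}
  [2] c ⇒ ∅  — Q cannot continue

bc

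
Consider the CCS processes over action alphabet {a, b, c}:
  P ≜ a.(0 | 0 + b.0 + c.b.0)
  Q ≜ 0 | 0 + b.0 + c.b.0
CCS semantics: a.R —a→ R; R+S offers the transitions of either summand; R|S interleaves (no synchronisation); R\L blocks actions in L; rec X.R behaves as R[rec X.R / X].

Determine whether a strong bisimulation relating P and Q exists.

NO

LTS(P): 4 reachable states
  u0 = a.(0 | 0 + b.0 + c.b.0) has moves --a--▸ u1
  u1 = 0 | 0 + b.0 + c.b.0 has moves --b--▸ u2, --c--▸ u3
  u2 = 0 has moves (no moves)
  u3 = b.0 has moves --b--▸ u2
LTS(Q): 3 reachable states
  v0 = 0 | 0 + b.0 + c.b.0 has moves --b--▸ v1, --c--▸ v2
  v1 = 0 has moves (no moves)
  v2 = b.0 has moves --b--▸ v1
Bisimilarity quotient blocks:
  B0 = {u0}
  B1 = {u1, v0}
  B2 = {u2, v1}
  B3 = {u3, v2}
u0 ∈ B0, v0 ∈ B1 → different blocks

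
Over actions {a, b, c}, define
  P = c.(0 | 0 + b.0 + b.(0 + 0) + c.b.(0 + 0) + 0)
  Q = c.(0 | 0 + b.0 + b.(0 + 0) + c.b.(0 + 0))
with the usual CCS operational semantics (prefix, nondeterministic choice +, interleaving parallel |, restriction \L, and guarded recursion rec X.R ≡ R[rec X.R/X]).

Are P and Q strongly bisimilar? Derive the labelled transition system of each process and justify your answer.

bisimilar

LTS(P): 5 reachable states
  m0 = c.(0 | 0 + b.0 + b.(0 + 0) + c.b.(0 + 0) + 0) :: -c-> m1
  m1 = 0 | 0 + b.0 + b.(0 + 0) + c.b.(0 + 0) + 0 :: -b-> m2, -b-> m3, -c-> m4
  m2 = 0 :: stopped
  m3 = 0 + 0 :: stopped
  m4 = b.(0 + 0) :: -b-> m3
LTS(Q): 5 reachable states
  n0 = c.(0 | 0 + b.0 + b.(0 + 0) + c.b.(0 + 0)) :: -c-> n1
  n1 = 0 | 0 + b.0 + b.(0 + 0) + c.b.(0 + 0) :: -b-> n2, -b-> n3, -c-> n4
  n2 = 0 :: stopped
  n3 = 0 + 0 :: stopped
  n4 = b.(0 + 0) :: -b-> n3
Partition-refinement fixed point:
  B0 = {m0, n0}
  B1 = {m1, n1}
  B2 = {m4, n4}
  B3 = {m2, m3, n2, n3}
m0 ∈ B0, n0 ∈ B0 → same block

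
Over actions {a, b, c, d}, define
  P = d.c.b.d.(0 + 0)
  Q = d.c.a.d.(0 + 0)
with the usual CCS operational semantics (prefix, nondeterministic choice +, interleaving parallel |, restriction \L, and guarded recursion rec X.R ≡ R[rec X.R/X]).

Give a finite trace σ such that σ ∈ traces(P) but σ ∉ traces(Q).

dcb

P's transition system — 5 states:
  u0 = d.c.b.d.(0 + 0) → =d=> u1
  u1 = c.b.d.(0 + 0) → =c=> u2
  u2 = b.d.(0 + 0) → =b=> u3
  u3 = d.(0 + 0) → =d=> u4
  u4 = 0 + 0 → ·
Q's transition system — 5 states:
  v0 = d.c.a.d.(0 + 0) → =d=> v1
  v1 = c.a.d.(0 + 0) → =c=> v2
  v2 = a.d.(0 + 0) → =a=> v3
  v3 = d.(0 + 0) → =d=> v4
  v4 = 0 + 0 → ·
Trace ⟨dcb⟩ through P, begin at {u0}:
  step 1 (d): {u1}
  step 2 (c): {u2}
  step 3 (b): {u3}
  ✓ P
Trace ⟨dcb⟩ through Q, begin at {v0}:
  step 1 (d): {v1}
  step 2 (c): {v2}
  step 3 (b): ∅  — Q cannot continue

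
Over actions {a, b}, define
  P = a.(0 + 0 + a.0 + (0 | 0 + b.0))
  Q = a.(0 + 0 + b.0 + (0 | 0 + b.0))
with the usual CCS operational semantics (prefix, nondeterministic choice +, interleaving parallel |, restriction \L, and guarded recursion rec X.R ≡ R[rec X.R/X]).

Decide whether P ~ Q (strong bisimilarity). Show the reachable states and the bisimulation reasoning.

not bisimilar

LTS(P): 3 reachable states
  m0 = a.(0 + 0 + a.0 + (0 | 0 + b.0)) :: -a-> m1
  m1 = 0 + 0 + a.0 + (0 | 0 + b.0) :: -a-> m2, -b-> m2
  m2 = 0 :: ·
LTS(Q): 3 reachable states
  n0 = a.(0 + 0 + b.0 + (0 | 0 + b.0)) :: -a-> n1
  n1 = 0 + 0 + b.0 + (0 | 0 + b.0) :: -b-> n2
  n2 = 0 :: ·
Coarsest stable partition (strong bisimilarity classes):
  B0 = {m0}
  B1 = {m1}
  B2 = {m2, n2}
  B3 = {n0}
  B4 = {n1}
m0 ∈ B0, n0 ∈ B3 → different blocks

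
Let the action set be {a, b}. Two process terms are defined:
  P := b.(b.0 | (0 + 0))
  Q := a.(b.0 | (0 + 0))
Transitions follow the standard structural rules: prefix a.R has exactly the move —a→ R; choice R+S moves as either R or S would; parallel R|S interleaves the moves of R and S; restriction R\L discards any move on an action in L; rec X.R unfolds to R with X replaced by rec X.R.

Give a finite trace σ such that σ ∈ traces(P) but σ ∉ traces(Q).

b

P's transition system — 3 states:
  s0 = b.(b.0 | (0 + 0)) has moves ··b··> s1
  s1 = b.0 | (0 + 0) has moves ··b··> s2
  s2 = 0 | (0 + 0) has moves deadlocked
Q's transition system — 3 states:
  t0 = a.(b.0 | (0 + 0)) has moves ··a··> t1
  t1 = b.0 | (0 + 0) has moves ··b··> t2
  t2 = 0 | (0 + 0) has moves deadlocked
Trace ⟨b⟩ through P, begin at {s0}:
  after b @ step 1: {s1}
  — P admits the full trace.
Trace ⟨b⟩ through Q, begin at {t0}:
  after b @ step 1: ∅  — Q cannot continue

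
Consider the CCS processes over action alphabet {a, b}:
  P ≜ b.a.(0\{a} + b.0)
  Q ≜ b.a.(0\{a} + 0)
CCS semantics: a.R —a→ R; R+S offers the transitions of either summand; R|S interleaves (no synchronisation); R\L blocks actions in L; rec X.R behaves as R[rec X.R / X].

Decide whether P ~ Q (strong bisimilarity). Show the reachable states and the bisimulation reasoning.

NO

Reachable graph of P (4 states):
  u0 = b.a.(0\{a} + b.0) ⊢ ··b··> u1
  u1 = a.(0\{a} + b.0) ⊢ ··a··> u2
  u2 = 0\{a} + b.0 ⊢ ··b··> u3
  u3 = 0 ⊢ stopped
Reachable graph of Q (3 states):
  v0 = b.a.(0\{a} + 0) ⊢ ··b··> v1
  v1 = a.(0\{a} + 0) ⊢ ··a··> v2
  v2 = 0\{a} + 0 ⊢ stopped
Partition-refinement fixed point:
  B0 = {u0}
  B1 = {u1}
  B2 = {u2}
  B3 = {u3, v2}
  B4 = {v0}
  B5 = {v1}
u0 ∈ B0, v0 ∈ B4 → different blocks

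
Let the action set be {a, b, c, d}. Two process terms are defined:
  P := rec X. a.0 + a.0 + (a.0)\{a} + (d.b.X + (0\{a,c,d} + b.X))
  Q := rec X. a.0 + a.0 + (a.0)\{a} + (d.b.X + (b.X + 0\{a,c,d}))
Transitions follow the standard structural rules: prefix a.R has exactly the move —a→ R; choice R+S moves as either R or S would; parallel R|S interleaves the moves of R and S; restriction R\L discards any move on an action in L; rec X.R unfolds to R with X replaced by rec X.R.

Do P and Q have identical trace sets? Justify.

YES

P's transition system — 3 states:
  m0 = rec X. a.0 + a.0 + (a.0)\{a} + (d.b.X + (0\{a,c,d} + b.X)) :: =a=> m1, =b=> m0, =d=> m2
  m1 = 0 :: deadlocked
  m2 = b.(rec X. a.0 + a.0 + (a.0)\{a} + (d.b.X + (0\{a,c,d} + b.X))) :: =b=> m0
Q's transition system — 3 states:
  n0 = rec X. a.0 + a.0 + (a.0)\{a} + (d.b.X + (b.X + 0\{a,c,d})) :: =a=> n1, =b=> n0, =d=> n2
  n1 = 0 :: deadlocked
  n2 = b.(rec X. a.0 + a.0 + (a.0)\{a} + (d.b.X + (b.X + 0\{a,c,d}))) :: =b=> n0
Coarsest stable partition (strong bisimilarity classes):
  B0 = {m0, n0}
  B1 = {m2, n2}
  B2 = {m1, n1}
m0 ∈ B0, n0 ∈ B0 → same block
Bisimilar ⇒ trace-equivalent.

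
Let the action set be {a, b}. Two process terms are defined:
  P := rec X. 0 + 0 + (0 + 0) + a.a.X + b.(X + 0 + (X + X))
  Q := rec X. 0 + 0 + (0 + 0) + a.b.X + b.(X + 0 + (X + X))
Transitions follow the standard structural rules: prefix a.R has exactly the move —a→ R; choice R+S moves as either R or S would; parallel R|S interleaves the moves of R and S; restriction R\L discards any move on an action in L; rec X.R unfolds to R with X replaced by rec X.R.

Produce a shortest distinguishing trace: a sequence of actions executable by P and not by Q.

aa

Reachable graph of P (3 states):
  s0 = rec X. 0 + 0 + (0 + 0) + a.a.X + b.(X + 0 + (X + X)) has moves ··a··> s1, ··b··> s2
  s1 = a.(rec X. 0 + 0 + (0 + 0) + a.a.X + b.(X + 0 + (X + X))) has moves ··a··> s0
  s2 = (rec X. 0 + 0 + (0 + 0) + a.a.X + b.(X + 0 + (X + X))) + 0 + ((rec X. 0 + 0 + (0 + 0) + a.a.X + b.(X + 0 + (X + X))) + (rec X. 0 + 0 + (0 + 0) + a.a.X + b.(X + 0 + (X + X)))) has moves ··a··> s1, ··b··> s2
Reachable graph of Q (3 states):
  t0 = rec X. 0 + 0 + (0 + 0) + a.b.X + b.(X + 0 + (X + X)) has moves ··a··> t1, ··b··> t2
  t1 = b.(rec X. 0 + 0 + (0 + 0) + a.b.X + b.(X + 0 + (X + X))) has moves ··b··> t0
  t2 = (rec X. 0 + 0 + (0 + 0) + a.b.X + b.(X + 0 + (X + X))) + 0 + ((rec X. 0 + 0 + (0 + 0) + a.b.X + b.(X + 0 + (X + X))) + (rec X. 0 + 0 + (0 + 0) + a.b.X + b.(X + 0 + (X + X)))) has moves ··a··> t1, ··b··> t2
Executing aa from P (initial set {s0}):
  [1] a ⇒ {s1}
  [2] a ⇒ {s0}
  P completes σ.
Executing aa from Q (initial set {t0}):
  [1] a ⇒ {t1}
  [2] a ⇒ ∅ (Q stuck)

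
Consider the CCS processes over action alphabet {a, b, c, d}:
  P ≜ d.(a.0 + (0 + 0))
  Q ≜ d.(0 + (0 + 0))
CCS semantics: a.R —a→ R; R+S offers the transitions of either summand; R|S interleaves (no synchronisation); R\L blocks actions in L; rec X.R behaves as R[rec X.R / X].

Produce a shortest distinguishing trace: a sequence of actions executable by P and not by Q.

da

LTS(P): 3 reachable states
  s0 = d.(a.0 + (0 + 0)) has moves --d--▸ s1
  s1 = a.0 + (0 + 0) has moves --a--▸ s2
  s2 = 0 has moves ∅
LTS(Q): 2 reachable states
  t0 = d.(0 + (0 + 0)) has moves --d--▸ t1
  t1 = 0 + (0 + 0) has moves ∅
Trace ⟨da⟩ through P, begin at {s0}:
  after d @ step 1: {s1}
  after a @ step 2: {s2}
  P completes σ.
Trace ⟨da⟩ through Q, begin at {t0}:
  after d @ step 1: {t1}
  after a @ step 2: ∅ (Q stuck)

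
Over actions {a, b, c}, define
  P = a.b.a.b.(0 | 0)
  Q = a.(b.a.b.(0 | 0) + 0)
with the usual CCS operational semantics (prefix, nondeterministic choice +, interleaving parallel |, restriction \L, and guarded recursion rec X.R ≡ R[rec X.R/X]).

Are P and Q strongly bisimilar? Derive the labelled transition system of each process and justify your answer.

YES

LTS(P): 5 reachable states
  m0 = a.b.a.b.(0 | 0) ⊢ -a-> m1
  m1 = b.a.b.(0 | 0) ⊢ -b-> m2
  m2 = a.b.(0 | 0) ⊢ -a-> m3
  m3 = b.(0 | 0) ⊢ -b-> m4
  m4 = 0 | 0 ⊢ stopped
LTS(Q): 5 reachable states
  n0 = a.(b.a.b.(0 | 0) + 0) ⊢ -a-> n1
  n1 = b.a.b.(0 | 0) + 0 ⊢ -b-> n2
  n2 = a.b.(0 | 0) ⊢ -a-> n3
  n3 = b.(0 | 0) ⊢ -b-> n4
  n4 = 0 | 0 ⊢ stopped
Partition-refinement fixed point:
  B0 = {m0, n0}
  B1 = {m1, n1}
  B2 = {m2, n2}
  B3 = {m3, n3}
  B4 = {m4, n4}
m0 ∈ B0, n0 ∈ B0 → same block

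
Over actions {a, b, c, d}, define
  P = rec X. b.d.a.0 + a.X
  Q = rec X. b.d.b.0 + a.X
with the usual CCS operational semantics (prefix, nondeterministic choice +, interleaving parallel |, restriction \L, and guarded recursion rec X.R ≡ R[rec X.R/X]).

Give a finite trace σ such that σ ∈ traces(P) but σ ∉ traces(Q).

bda

Reachable graph of P (4 states):
  p0 = rec X. b.d.a.0 + a.X → --a--▸ p0, --b--▸ p1
  p1 = d.a.0 → --d--▸ p2
  p2 = a.0 → --a--▸ p3
  p3 = 0 → deadlocked
Reachable graph of Q (4 states):
  q0 = rec X. b.d.b.0 + a.X → --a--▸ q0, --b--▸ q1
  q1 = d.b.0 → --d--▸ q2
  q2 = b.0 → --b--▸ q3
  q3 = 0 → deadlocked
Run σ = ⟨bda⟩ on P: start {p0}
  [1] b ⇒ {p1}
  [2] d ⇒ {p2}
  [3] a ⇒ {p3}
  — P admits the full trace.
Run σ = ⟨bda⟩ on Q: start {q0}
  [1] b ⇒ {q1}
  [2] d ⇒ {q2}
  [3] a ⇒ no successor for Q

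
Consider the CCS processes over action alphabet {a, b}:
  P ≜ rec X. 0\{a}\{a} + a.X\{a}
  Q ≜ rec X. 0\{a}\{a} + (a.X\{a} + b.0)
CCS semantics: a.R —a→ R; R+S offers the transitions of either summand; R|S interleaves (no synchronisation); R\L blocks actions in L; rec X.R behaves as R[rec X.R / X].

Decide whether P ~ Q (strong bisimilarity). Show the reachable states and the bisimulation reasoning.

P ≁ Q

P's transition system — 2 states:
  u0 = rec X. 0\{a}\{a} + a.X\{a} → --a--▸ u1
  u1 = (rec X. 0\{a}\{a} + a.X\{a})\{a} → deadlocked
Q's transition system — 4 states:
  v0 = rec X. 0\{a}\{a} + (a.X\{a} + b.0) → --a--▸ v1, --b--▸ v2
  v1 = (rec X. 0\{a}\{a} + (a.X\{a} + b.0))\{a} → --b--▸ v3
  v2 = 0 → deadlocked
  v3 = 0\{a} → deadlocked
Bisimilarity quotient blocks:
  B0 = {u0}
  B1 = {u1, v2, v3}
  B2 = {v0}
  B3 = {v1}
u0 ∈ B0, v0 ∈ B2 → different blocks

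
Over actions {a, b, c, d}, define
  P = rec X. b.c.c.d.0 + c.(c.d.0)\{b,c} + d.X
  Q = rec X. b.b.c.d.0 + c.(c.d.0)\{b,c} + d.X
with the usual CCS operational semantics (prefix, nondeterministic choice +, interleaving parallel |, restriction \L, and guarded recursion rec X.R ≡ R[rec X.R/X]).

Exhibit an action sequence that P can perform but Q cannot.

Reachable graph of P (6 states):
  p0 = rec X. b.c.c.d.0 + c.(c.d.0)\{b,c} + d.X :: -b-> p1, -c-> p2, -d-> p0
  p1 = c.c.d.0 :: -c-> p3
  p2 = (c.d.0)\{b,c} :: deadlocked
  p3 = c.d.0 :: -c-> p4
  p4 = d.0 :: -d-> p5
  p5 = 0 :: deadlocked
Reachable graph of Q (6 states):
  q0 = rec X. b.b.c.d.0 + c.(c.d.0)\{b,c} + d.X :: -b-> q1, -c-> q2, -d-> q0
  q1 = b.c.d.0 :: -b-> q3
  q2 = (c.d.0)\{b,c} :: deadlocked
  q3 = c.d.0 :: -c-> q4
  q4 = d.0 :: -d-> q5
  q5 = 0 :: deadlocked
Run σ = ⟨bc⟩ on P: start {p0}
  [1] b ⇒ {p1}
  [2] c ⇒ {p3}
  ✓ P
Run σ = ⟨bc⟩ on Q: start {q0}
  [1] b ⇒ {q1}
  [2] c ⇒ ∅  — Q cannot continue

bc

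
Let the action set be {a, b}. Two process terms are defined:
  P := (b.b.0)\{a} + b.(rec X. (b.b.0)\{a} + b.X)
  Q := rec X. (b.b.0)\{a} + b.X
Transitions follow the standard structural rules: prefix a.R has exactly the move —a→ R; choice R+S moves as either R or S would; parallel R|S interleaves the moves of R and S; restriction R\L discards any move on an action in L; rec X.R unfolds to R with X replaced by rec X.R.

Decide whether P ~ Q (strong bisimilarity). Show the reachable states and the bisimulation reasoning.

bisimilar

LTS(P): 4 reachable states
  s0 = (b.b.0)\{a} + b.(rec X. (b.b.0)\{a} + b.X) | =b=> s1, =b=> s2
  s1 = (b.0)\{a} | =b=> s3
  s2 = rec X. (b.b.0)\{a} + b.X | =b=> s1, =b=> s2
  s3 = 0\{a} | stopped
LTS(Q): 3 reachable states
  t0 = rec X. (b.b.0)\{a} + b.X | =b=> t0, =b=> t1
  t1 = (b.0)\{a} | =b=> t2
  t2 = 0\{a} | stopped
Bisimilarity quotient blocks:
  B0 = {s0, s2, t0}
  B1 = {s1, t1}
  B2 = {s3, t2}
s0 ∈ B0, t0 ∈ B0 → same block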